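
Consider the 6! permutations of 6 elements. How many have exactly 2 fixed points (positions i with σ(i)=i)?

135

Pick the 2 fixed positions: C(6,2) = 15 ways.
The other 4 form a derangement: !4 = 9.
Total: 15 × 9 = 135.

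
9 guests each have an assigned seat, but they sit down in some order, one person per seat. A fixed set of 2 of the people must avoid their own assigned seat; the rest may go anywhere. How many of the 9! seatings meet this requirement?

Let A_j be the event that the j-th constrained one is fixed. By inclusion-exclusion over the 2 events:
Σ_{j=0}^{2} (-1)^j C(2,j)(9-j)!
= C(2,0)·9! - C(2,1)·8! + C(2,2)·7!
= 362880 - 80640 + 5040
= 287280

287280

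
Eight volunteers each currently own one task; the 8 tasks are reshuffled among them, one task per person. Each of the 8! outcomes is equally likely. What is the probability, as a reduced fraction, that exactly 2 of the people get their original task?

53/288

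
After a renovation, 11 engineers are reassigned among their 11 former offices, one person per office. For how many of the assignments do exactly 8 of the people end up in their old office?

330

Choose which 8 of the 11 are fixed: C(11,8) = 165.
The other 3 form a derangement: !3 = 2.
Total: 165 × 2 = 330.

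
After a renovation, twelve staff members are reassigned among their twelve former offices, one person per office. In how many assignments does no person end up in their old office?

176214841

The subfactorial !12 = [12!/e] (nearest integer).
12! = 479001600, and 479001600/e ≈ 176214840.93, so !12 = 176214841.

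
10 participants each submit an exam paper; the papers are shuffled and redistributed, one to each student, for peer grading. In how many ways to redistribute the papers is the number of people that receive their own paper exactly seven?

Pick the 7 fixed positions: C(10,7) = 120 ways.
The remaining 3 must be deranged: !3 = 2.
Total: 120 × 2 = 240.

240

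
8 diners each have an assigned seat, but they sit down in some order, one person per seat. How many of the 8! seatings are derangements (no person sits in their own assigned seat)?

The subfactorial !8 = [8!/e] (nearest integer).
8! = 40320, and 40320/e ≈ 14832.90, so !8 = 14833.

14833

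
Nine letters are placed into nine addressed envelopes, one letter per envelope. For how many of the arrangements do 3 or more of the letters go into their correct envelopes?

29143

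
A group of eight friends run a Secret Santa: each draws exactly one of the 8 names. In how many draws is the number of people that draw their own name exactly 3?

Pick the 3 fixed positions: C(8,3) = 56 ways.
The remaining 5 must be deranged: !5 = 44.
Total: 56 × 44 = 2464.

2464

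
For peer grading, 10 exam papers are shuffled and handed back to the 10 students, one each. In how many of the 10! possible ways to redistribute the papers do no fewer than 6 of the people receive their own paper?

Sum C(10,i)·!(10-i) for i = 6..10:
  i=6: C(10,6)·!4 = 210·9 = 1890
  i=7: C(10,7)·!3 = 120·2 = 240
  i=8: C(10,8)·!2 = 45·1 = 45
  i=9: C(10,9)·!1 = 10·0 = 0
  i=10: C(10,10)·!0 = 1·1 = 1
Total = 2176.

2176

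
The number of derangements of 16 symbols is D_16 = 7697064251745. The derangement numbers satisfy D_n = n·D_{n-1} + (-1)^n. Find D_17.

D_17 = 17·7697064251745 - 1 = 130850092279664.

130850092279664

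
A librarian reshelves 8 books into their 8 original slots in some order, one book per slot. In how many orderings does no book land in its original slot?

14833

By inclusion-exclusion, !8 = Σ (-1)^k · 8!/k! for k=0..8
= 8! - 8!/1! + 8!/2! - 8!/3! + 8!/4! - 8!/5! + 8!/6! - 8!/7! + 8!/8!
= 40320 - 40320 + 20160 - 6720 + 1680 - 336 + 56 - 8 + 1
= 14833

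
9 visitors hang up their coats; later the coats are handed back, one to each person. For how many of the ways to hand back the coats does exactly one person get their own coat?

133497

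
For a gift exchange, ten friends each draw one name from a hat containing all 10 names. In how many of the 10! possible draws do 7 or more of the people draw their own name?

286

# with exactly i fixed is C(10,i)·!(10-i); sum over i=7..10:
  i=7: C(10,7)·!3 = 120·2 = 240
  i=8: C(10,8)·!2 = 45·1 = 45
  i=9: C(10,9)·!1 = 10·0 = 0
  i=10: C(10,10)·!0 = 1·1 = 1
Total = 286.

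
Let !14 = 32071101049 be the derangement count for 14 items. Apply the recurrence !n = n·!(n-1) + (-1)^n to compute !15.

!15 = 15·32071101049 - 1 = 481066515734.

481066515734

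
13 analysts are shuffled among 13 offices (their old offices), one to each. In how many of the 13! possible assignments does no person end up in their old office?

Use !n = (n-1)(!(n-1) + !(n-2)).
!13 = 12·(176214841 + 14684570) = 12·190899411 = 2290792932

2290792932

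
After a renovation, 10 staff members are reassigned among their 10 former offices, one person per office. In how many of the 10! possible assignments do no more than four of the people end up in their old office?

# with exactly i fixed is C(10,i)·!(10-i); sum over i=0..4:
  i=0: C(10,0)·!10 = 1·1334961 = 1334961
  i=1: C(10,1)·!9 = 10·133496 = 1334960
  i=2: C(10,2)·!8 = 45·14833 = 667485
  i=3: C(10,3)·!7 = 120·1854 = 222480
  i=4: C(10,4)·!6 = 210·265 = 55650
Total = 3615536.

3615536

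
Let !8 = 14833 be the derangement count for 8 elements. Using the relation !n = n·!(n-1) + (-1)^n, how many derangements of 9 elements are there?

!9 = 9·14833 - 1 = 133496.

133496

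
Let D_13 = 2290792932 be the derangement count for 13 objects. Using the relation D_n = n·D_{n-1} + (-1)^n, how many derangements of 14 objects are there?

32071101049

D_14 = 14·2290792932 + 1 = 32071101049.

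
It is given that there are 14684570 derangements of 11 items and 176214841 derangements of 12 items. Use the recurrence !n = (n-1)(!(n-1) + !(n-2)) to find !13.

2290792932

!13 = (13-1)·(!12 + !11) = 12·(176214841 + 14684570) = 12·190899411 = 2290792932.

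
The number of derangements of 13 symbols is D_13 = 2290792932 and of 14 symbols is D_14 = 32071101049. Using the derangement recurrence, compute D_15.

481066515734

D_15 = (15-1)·(D_14 + D_13) = 14·(32071101049 + 2290792932) = 14·34361893981 = 481066515734.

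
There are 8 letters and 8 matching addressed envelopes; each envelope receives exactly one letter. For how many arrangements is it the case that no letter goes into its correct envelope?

By inclusion-exclusion, !8 = Σ (-1)^k · 8!/k! for k=0..8
= 8! - 8!/1! + 8!/2! - 8!/3! + 8!/4! - 8!/5! + 8!/6! - 8!/7! + 8!/8!
= 40320 - 40320 + 20160 - 6720 + 1680 - 336 + 56 - 8 + 1
= 14833

14833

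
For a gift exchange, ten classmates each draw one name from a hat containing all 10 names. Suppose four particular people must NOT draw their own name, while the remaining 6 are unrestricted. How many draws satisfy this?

2399760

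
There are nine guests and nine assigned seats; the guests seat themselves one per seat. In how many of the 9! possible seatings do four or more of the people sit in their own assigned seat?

6883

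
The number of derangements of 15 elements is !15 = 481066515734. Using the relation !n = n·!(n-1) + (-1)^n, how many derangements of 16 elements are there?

!16 = 16·481066515734 + 1 = 7697064251745.

7697064251745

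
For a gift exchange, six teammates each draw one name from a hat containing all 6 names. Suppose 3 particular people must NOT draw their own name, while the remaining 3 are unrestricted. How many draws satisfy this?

426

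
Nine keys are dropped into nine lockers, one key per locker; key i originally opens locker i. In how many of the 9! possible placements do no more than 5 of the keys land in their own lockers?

362675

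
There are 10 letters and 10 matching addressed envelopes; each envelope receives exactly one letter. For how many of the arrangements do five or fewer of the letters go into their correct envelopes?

# with exactly i fixed is C(10,i)·!(10-i); sum over i=0..5:
  i=0: C(10,0)·!10 = 1·1334961 = 1334961
  i=1: C(10,1)·!9 = 10·133496 = 1334960
  i=2: C(10,2)·!8 = 45·14833 = 667485
  i=3: C(10,3)·!7 = 120·1854 = 222480
  i=4: C(10,4)·!6 = 210·265 = 55650
  i=5: C(10,5)·!5 = 252·44 = 11088
Total = 3626624.

3626624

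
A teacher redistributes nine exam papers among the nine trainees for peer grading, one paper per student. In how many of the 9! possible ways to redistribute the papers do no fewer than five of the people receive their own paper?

1339

Sum C(9,i)·!(9-i) for i = 5..9:
  i=5: C(9,5)·!4 = 126·9 = 1134
  i=6: C(9,6)·!3 = 84·2 = 168
  i=7: C(9,7)·!2 = 36·1 = 36
  i=8: C(9,8)·!1 = 9·0 = 0
  i=9: C(9,9)·!0 = 1·1 = 1
Total = 1339.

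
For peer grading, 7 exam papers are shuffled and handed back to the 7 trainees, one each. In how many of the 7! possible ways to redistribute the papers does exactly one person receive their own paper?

1855

Choose which one of the 7 is fixed: C(7,1) = 7.
The other 6 form a derangement: !6 = 265.
Total: 7 × 265 = 1855.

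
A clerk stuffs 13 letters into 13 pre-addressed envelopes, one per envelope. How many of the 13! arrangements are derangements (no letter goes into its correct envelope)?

Recurrence: !13 = 13·!12 + (-1)^13.
!13 = 13·176214841 - 1 = 2290792932

2290792932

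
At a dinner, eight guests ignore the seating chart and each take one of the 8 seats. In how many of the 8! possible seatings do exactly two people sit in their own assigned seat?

7420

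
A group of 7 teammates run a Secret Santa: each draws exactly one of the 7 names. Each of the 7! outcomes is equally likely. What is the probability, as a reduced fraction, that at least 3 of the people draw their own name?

407/5040

Favorable outcomes: Σ_{i≥3} C(7,i)·!(7-i) = 35·9 + 35·2 + 21·1 + 7·0 + 1·1 = 407.
Total outcomes: 7! = 5040.
Probability = 407/5040 = 407/5040.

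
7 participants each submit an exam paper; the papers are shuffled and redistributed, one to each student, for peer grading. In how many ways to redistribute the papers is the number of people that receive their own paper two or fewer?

# with exactly i fixed is C(7,i)·!(7-i); sum over i=0..2:
  i=0: C(7,0)·!7 = 1·1854 = 1854
  i=1: C(7,1)·!6 = 7·265 = 1855
  i=2: C(7,2)·!5 = 21·44 = 924
Total = 4633.

4633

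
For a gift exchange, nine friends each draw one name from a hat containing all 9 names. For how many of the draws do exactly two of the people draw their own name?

Pick the 2 fixed positions: C(9,2) = 36 ways.
The remaining 7 must be deranged: !7 = 1854.
Total: 36 × 1854 = 66744.

66744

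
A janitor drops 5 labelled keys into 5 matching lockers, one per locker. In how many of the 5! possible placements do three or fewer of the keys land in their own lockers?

119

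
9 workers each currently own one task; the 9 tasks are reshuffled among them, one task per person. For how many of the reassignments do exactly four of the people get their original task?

5544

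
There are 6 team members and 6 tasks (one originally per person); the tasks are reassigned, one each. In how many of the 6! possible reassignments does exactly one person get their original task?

264

Choose which one of the 6 is fixed: C(6,1) = 6.
The other 5 form a derangement: !5 = 44.
Total: 6 × 44 = 264.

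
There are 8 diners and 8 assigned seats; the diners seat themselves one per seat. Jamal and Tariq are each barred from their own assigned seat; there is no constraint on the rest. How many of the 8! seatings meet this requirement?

30960

Let A_j be the event that the j-th constrained one is fixed. By inclusion-exclusion over the 2 events:
Σ_{j=0}^{2} (-1)^j C(2,j)(8-j)!
= C(2,0)·8! - C(2,1)·7! + C(2,2)·6!
= 40320 - 10080 + 720
= 30960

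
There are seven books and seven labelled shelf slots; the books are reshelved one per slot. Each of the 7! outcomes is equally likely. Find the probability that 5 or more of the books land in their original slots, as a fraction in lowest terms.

11/2520

Favorable outcomes: Σ_{i≥5} C(7,i)·!(7-i) = 21·1 + 7·0 + 1·1 = 22.
Total outcomes: 7! = 5040.
Probability = 22/5040 = 11/2520.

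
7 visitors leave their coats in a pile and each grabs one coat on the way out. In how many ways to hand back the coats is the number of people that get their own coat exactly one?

Choose which one of the 7 is fixed: C(7,1) = 7.
The remaining 6 must be deranged: !6 = 265.
Total: 7 × 265 = 1855.

1855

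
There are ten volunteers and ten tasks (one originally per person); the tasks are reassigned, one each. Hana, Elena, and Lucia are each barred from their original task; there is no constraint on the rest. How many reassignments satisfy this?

2656080

Inclusion-exclusion on the 3 forbidden self-matches:
Σ_{j=0}^{3} (-1)^j C(3,j)(10-j)!
= C(3,0)·10! - C(3,1)·9! + C(3,2)·8! - C(3,3)·7!
= 3628800 - 1088640 + 120960 - 5040
= 2656080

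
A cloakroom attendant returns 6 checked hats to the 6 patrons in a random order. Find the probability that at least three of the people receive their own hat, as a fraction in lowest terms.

Favorable outcomes: Σ_{i≥3} C(6,i)·!(6-i) = 20·2 + 15·1 + 6·0 + 1·1 = 56.
Total outcomes: 6! = 720.
Probability = 56/720 = 7/90.

7/90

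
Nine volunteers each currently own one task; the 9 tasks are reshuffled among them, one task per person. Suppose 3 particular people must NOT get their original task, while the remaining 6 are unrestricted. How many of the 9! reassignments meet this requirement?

Let A_j be the event that the j-th constrained one is fixed. By inclusion-exclusion over the 3 events:
Σ_{j=0}^{3} (-1)^j C(3,j)(9-j)!
= C(3,0)·9! - C(3,1)·8! + C(3,2)·7! - C(3,3)·6!
= 362880 - 120960 + 15120 - 720
= 256320

256320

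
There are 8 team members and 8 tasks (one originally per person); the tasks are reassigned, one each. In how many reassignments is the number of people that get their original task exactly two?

7420

Pick the 2 fixed positions: C(8,2) = 28 ways.
The other 6 form a derangement: !6 = 265.
Total: 28 × 265 = 7420.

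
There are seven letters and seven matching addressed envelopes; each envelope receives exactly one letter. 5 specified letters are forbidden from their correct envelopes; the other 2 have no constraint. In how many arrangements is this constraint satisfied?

2428

Inclusion-exclusion on the 5 forbidden self-matches:
Σ_{j=0}^{5} (-1)^j C(5,j)(7-j)!
= C(5,0)·7! - C(5,1)·6! + C(5,2)·5! - C(5,3)·4! + C(5,4)·3! - C(5,5)·2!
= 5040 - 3600 + 1200 - 240 + 30 - 2
= 2428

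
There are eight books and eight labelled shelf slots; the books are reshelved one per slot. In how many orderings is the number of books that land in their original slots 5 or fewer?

# with exactly i fixed is C(8,i)·!(8-i); sum over i=0..5:
  i=0: C(8,0)·!8 = 1·14833 = 14833
  i=1: C(8,1)·!7 = 8·1854 = 14832
  i=2: C(8,2)·!6 = 28·265 = 7420
  i=3: C(8,3)·!5 = 56·44 = 2464
  i=4: C(8,4)·!4 = 70·9 = 630
  i=5: C(8,5)·!3 = 56·2 = 112
Total = 40291.

40291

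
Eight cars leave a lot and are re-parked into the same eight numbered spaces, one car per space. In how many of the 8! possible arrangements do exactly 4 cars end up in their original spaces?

630

Pick the 4 fixed positions: C(8,4) = 70 ways.
The other 4 form a derangement: !4 = 9.
Total: 70 × 9 = 630.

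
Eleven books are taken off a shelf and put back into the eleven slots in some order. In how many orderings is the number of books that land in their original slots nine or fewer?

# with exactly i fixed is C(11,i)·!(11-i); sum over i=0..9:
  i=0: C(11,0)·!11 = 1·14684570 = 14684570
  i=1: C(11,1)·!10 = 11·1334961 = 14684571
  i=2: C(11,2)·!9 = 55·133496 = 7342280
  i=3: C(11,3)·!8 = 165·14833 = 2447445
  i=4: C(11,4)·!7 = 330·1854 = 611820
  i=5: C(11,5)·!6 = 462·265 = 122430
  i=6: C(11,6)·!5 = 462·44 = 20328
  i=7: C(11,7)·!4 = 330·9 = 2970
  i=8: C(11,8)·!3 = 165·2 = 330
  i=9: C(11,9)·!2 = 55·1 = 55
Total = 39916799.

39916799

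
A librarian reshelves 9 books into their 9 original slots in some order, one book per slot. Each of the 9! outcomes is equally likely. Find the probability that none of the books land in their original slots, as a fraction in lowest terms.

Favorable outcomes: !9 = 133496.
Total outcomes: 9! = 362880.
Probability = 133496/362880 = 16687/45360.

16687/45360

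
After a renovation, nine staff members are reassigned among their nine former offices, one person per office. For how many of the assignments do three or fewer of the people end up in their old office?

Sum C(9,i)·!(9-i) for i = 0..3:
  i=0: C(9,0)·!9 = 1·133496 = 133496
  i=1: C(9,1)·!8 = 9·14833 = 133497
  i=2: C(9,2)·!7 = 36·1854 = 66744
  i=3: C(9,3)·!6 = 84·265 = 22260
Total = 355997.

355997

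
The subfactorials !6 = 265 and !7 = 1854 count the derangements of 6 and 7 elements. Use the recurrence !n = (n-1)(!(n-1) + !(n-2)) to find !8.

14833

!8 = (8-1)·(!7 + !6) = 7·(1854 + 265) = 7·2119 = 14833.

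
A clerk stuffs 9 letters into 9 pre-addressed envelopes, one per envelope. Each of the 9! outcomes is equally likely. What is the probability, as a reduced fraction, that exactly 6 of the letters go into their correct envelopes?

Favorable outcomes: C(9,6)·!3 = 84·2 = 168.
Total outcomes: 9! = 362880.
Probability = 168/362880 = 1/2160.

1/2160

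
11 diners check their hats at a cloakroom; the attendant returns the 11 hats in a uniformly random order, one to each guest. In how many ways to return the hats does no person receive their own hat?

14684570

Recurrence: !11 = 10·(!10 + !9).
!11 = 10·(1334961 + 133496) = 10·1468457 = 14684570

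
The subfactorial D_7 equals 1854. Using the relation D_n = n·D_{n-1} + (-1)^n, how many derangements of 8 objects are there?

D_8 = 8·1854 + 1 = 14833.

14833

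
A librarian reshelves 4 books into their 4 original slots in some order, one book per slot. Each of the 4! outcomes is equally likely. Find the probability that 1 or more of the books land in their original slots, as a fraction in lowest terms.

5/8

Favorable outcomes: Σ_{i≥1} C(4,i)·!(4-i) = 4·2 + 6·1 + 4·0 + 1·1 = 15.
Total outcomes: 4! = 24.
Probability = 15/24 = 5/8.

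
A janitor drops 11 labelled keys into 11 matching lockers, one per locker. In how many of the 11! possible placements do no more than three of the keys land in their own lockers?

39158866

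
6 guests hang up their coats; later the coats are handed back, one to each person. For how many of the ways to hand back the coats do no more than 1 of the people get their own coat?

529

Sum C(6,i)·!(6-i) for i = 0..1:
  i=0: C(6,0)·!6 = 1·265 = 265
  i=1: C(6,1)·!5 = 6·44 = 264
Total = 529.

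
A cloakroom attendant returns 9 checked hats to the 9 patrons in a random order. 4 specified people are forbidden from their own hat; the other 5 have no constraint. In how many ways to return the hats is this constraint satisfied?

Inclusion-exclusion on the 4 forbidden self-matches:
Σ_{j=0}^{4} (-1)^j C(4,j)(9-j)!
= C(4,0)·9! - C(4,1)·8! + C(4,2)·7! - C(4,3)·6! + C(4,4)·5!
= 362880 - 161280 + 30240 - 2880 + 120
= 229080

229080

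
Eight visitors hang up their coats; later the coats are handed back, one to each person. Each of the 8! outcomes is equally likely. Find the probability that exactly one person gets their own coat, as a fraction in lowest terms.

Favorable outcomes: C(8,1)·!7 = 8·1854 = 14832.
Total outcomes: 8! = 40320.
Probability = 14832/40320 = 103/280.

103/280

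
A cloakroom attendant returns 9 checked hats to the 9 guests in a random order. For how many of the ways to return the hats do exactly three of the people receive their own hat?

22260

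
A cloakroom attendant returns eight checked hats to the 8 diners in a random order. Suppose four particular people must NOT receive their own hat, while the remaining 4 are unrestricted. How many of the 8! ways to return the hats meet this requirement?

24024

Let A_j be the event that the j-th constrained one is fixed. By inclusion-exclusion over the 4 events:
Σ_{j=0}^{4} (-1)^j C(4,j)(8-j)!
= C(4,0)·8! - C(4,1)·7! + C(4,2)·6! - C(4,3)·5! + C(4,4)·4!
= 40320 - 20160 + 4320 - 480 + 24
= 24024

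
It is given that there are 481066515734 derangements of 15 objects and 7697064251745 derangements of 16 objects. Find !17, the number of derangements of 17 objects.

!17 = (17-1)·(!16 + !15) = 16·(7697064251745 + 481066515734) = 16·8178130767479 = 130850092279664.

130850092279664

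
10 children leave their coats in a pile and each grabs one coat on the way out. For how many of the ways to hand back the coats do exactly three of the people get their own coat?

222480

Choose which 3 of the 10 are fixed: C(10,3) = 120.
The other 7 form a derangement: !7 = 1854.
Total: 120 × 1854 = 222480.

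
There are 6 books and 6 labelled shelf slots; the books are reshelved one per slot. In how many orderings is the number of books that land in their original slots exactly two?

Pick the 2 fixed positions: C(6,2) = 15 ways.
The other 4 form a derangement: !4 = 9.
Total: 15 × 9 = 135.

135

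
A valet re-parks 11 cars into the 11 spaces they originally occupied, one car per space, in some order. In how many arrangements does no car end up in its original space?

14684570

By inclusion-exclusion, !11 = Σ (-1)^k · 11!/k! for k=0..11
= 11! - 11!/1! + 11!/2! - 11!/3! + 11!/4! - 11!/5! + 11!/6! - 11!/7! + 11!/8! - 11!/9! + 11!/10! - 11!/11!
= 39916800 - 39916800 + 19958400 - 6652800 + 1663200 - 332640 + 55440 - 7920 + 990 - 110 + 11 - 1
= 14684570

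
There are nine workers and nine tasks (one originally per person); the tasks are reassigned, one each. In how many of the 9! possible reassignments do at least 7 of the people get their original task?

37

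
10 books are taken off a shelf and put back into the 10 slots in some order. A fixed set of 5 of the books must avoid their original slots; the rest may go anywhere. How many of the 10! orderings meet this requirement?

2170680

Inclusion-exclusion on the 5 forbidden self-matches:
Σ_{j=0}^{5} (-1)^j C(5,j)(10-j)!
= C(5,0)·10! - C(5,1)·9! + C(5,2)·8! - C(5,3)·7! + C(5,4)·6! - C(5,5)·5!
= 3628800 - 1814400 + 403200 - 50400 + 3600 - 120
= 2170680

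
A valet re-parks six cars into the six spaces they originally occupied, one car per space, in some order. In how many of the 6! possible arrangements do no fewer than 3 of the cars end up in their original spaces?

56

Sum C(6,i)·!(6-i) for i = 3..6:
  i=3: C(6,3)·!3 = 20·2 = 40
  i=4: C(6,4)·!2 = 15·1 = 15
  i=5: C(6,5)·!1 = 6·0 = 0
  i=6: C(6,6)·!0 = 1·1 = 1
Total = 56.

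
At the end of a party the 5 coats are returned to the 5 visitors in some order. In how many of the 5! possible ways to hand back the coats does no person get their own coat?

44

Recurrence: !5 = 4·(!4 + !3).
!5 = 4·(9 + 2) = 4·11 = 44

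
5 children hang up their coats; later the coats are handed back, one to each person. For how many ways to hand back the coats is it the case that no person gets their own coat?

44

Use !n = n·!(n-1) + (-1)^n.
!5 = 5·9 - 1 = 44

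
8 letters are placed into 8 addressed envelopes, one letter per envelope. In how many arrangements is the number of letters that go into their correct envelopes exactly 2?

7420

Choose which 2 of the 8 are fixed: C(8,2) = 28.
The other 6 form a derangement: !6 = 265.
Total: 28 × 265 = 7420.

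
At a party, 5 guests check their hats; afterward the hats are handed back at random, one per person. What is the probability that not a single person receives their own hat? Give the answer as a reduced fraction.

Favorable outcomes: !5 = 44.
Total outcomes: 5! = 120.
Probability = 44/120 = 11/30.

11/30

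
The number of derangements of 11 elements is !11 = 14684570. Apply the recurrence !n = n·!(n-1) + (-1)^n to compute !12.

176214841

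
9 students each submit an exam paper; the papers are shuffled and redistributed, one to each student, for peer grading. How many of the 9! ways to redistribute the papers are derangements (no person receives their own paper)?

133496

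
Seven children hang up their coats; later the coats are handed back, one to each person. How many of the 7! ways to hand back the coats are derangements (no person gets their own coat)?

1854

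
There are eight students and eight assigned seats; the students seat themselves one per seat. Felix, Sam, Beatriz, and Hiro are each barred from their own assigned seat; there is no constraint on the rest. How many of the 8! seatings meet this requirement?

Let A_j be the event that the j-th constrained one is fixed. By inclusion-exclusion over the 4 events:
Σ_{j=0}^{4} (-1)^j C(4,j)(8-j)!
= C(4,0)·8! - C(4,1)·7! + C(4,2)·6! - C(4,3)·5! + C(4,4)·4!
= 40320 - 20160 + 4320 - 480 + 24
= 24024

24024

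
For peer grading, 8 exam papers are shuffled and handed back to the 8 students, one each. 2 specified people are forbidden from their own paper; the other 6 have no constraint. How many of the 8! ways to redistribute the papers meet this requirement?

30960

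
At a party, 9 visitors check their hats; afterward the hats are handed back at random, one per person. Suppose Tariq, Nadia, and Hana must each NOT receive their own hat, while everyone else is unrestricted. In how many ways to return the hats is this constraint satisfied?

256320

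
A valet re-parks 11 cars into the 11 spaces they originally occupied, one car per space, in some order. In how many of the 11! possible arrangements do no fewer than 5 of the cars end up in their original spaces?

146114

Sum C(11,i)·!(11-i) for i = 5..11:
  i=5: C(11,5)·!6 = 462·265 = 122430
  i=6: C(11,6)·!5 = 462·44 = 20328
  i=7: C(11,7)·!4 = 330·9 = 2970
  i=8: C(11,8)·!3 = 165·2 = 330
  i=9: C(11,9)·!2 = 55·1 = 55
  i=10: C(11,10)·!1 = 11·0 = 0
  i=11: C(11,11)·!0 = 1·1 = 1
Total = 146114.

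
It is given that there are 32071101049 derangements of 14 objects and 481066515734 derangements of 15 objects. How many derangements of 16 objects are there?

7697064251745

!16 = (16-1)·(!15 + !14) = 15·(481066515734 + 32071101049) = 15·513137616783 = 7697064251745.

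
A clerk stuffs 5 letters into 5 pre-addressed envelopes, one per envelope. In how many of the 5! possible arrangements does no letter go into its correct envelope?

The subfactorial !5 = [5!/e] (nearest integer).
5! = 120, and 120/e ≈ 44.15, so !5 = 44.

44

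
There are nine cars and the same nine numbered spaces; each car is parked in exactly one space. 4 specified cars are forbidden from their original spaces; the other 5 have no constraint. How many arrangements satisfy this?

229080

Let A_j be the event that the j-th constrained one is fixed. By inclusion-exclusion over the 4 events:
Σ_{j=0}^{4} (-1)^j C(4,j)(9-j)!
= C(4,0)·9! - C(4,1)·8! + C(4,2)·7! - C(4,3)·6! + C(4,4)·5!
= 362880 - 161280 + 30240 - 2880 + 120
= 229080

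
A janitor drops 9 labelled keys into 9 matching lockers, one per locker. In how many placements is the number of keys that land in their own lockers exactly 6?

Choose which 6 of the 9 are fixed: C(9,6) = 84.
The other 3 form a derangement: !3 = 2.
Total: 84 × 2 = 168.

168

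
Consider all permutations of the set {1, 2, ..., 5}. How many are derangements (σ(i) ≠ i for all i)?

44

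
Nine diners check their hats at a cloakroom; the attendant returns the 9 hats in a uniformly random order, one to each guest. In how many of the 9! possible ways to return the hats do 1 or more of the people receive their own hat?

229384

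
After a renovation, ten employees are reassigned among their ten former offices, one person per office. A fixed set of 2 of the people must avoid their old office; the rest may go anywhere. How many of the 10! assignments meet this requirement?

2943360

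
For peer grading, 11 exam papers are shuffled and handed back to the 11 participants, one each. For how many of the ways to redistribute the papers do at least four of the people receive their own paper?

757934

# with exactly i fixed is C(11,i)·!(11-i); sum over i=4..11:
  i=4: C(11,4)·!7 = 330·1854 = 611820
  i=5: C(11,5)·!6 = 462·265 = 122430
  i=6: C(11,6)·!5 = 462·44 = 20328
  i=7: C(11,7)·!4 = 330·9 = 2970
  i=8: C(11,8)·!3 = 165·2 = 330
  i=9: C(11,9)·!2 = 55·1 = 55
  i=10: C(11,10)·!1 = 11·0 = 0
  i=11: C(11,11)·!0 = 1·1 = 1
Total = 757934.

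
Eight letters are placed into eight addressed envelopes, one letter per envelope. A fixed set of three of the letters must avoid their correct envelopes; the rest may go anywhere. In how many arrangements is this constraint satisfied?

Inclusion-exclusion on the 3 forbidden self-matches:
Σ_{j=0}^{3} (-1)^j C(3,j)(8-j)!
= C(3,0)·8! - C(3,1)·7! + C(3,2)·6! - C(3,3)·5!
= 40320 - 15120 + 2160 - 120
= 27240

27240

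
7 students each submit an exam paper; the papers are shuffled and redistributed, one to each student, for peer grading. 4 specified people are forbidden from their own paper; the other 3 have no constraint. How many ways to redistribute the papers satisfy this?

Let A_j be the event that the j-th constrained one is fixed. By inclusion-exclusion over the 4 events:
Σ_{j=0}^{4} (-1)^j C(4,j)(7-j)!
= C(4,0)·7! - C(4,1)·6! + C(4,2)·5! - C(4,3)·4! + C(4,4)·3!
= 5040 - 2880 + 720 - 96 + 6
= 2790

2790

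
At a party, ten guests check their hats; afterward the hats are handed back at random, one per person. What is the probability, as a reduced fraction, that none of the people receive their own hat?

16481/44800

Favorable outcomes: !10 = 1334961.
Total outcomes: 10! = 3628800.
Probability = 1334961/3628800 = 16481/44800.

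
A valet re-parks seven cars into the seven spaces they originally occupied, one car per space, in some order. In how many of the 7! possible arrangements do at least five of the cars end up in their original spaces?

22

Sum C(7,i)·!(7-i) for i = 5..7:
  i=5: C(7,5)·!2 = 21·1 = 21
  i=6: C(7,6)·!1 = 7·0 = 0
  i=7: C(7,7)·!0 = 1·1 = 1
Total = 22.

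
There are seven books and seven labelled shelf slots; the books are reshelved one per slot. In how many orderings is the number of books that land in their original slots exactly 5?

21

Pick the 5 fixed positions: C(7,5) = 21 ways.
The other 2 form a derangement: !2 = 1.
Total: 21 × 1 = 21.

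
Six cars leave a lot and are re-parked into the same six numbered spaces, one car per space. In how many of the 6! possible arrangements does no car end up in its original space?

265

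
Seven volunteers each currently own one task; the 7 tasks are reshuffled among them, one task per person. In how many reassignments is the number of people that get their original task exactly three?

315

Choose which 3 of the 7 are fixed: C(7,3) = 35.
The other 4 form a derangement: !4 = 9.
Total: 35 × 9 = 315.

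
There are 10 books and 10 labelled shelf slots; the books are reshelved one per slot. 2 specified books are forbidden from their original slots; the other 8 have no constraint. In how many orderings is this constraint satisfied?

2943360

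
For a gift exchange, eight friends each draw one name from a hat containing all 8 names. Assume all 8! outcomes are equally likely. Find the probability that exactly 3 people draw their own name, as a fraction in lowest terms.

11/180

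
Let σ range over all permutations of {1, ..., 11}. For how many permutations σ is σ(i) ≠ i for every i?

The number of derangements of 11 is !11 = Σ_{k=0}^{11} (-1)^k·11!/k!
= 11! - 11!/1! + 11!/2! - 11!/3! + 11!/4! - 11!/5! + 11!/6! - 11!/7! + 11!/8! - 11!/9! + 11!/10! - 11!/11!
= 39916800 - 39916800 + 19958400 - 6652800 + 1663200 - 332640 + 55440 - 7920 + 990 - 110 + 11 - 1
= 14684570

14684570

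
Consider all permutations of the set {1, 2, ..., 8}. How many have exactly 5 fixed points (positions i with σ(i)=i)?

112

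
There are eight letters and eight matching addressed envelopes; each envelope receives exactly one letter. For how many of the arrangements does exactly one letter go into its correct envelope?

14832

Choose which one of the 8 is fixed: C(8,1) = 8.
The remaining 7 must be deranged: !7 = 1854.
Total: 8 × 1854 = 14832.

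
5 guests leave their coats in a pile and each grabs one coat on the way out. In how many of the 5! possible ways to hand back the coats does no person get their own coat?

44

By inclusion-exclusion, !5 = Σ (-1)^k · 5!/k! for k=0..5
= 5! - 5!/1! + 5!/2! - 5!/3! + 5!/4! - 5!/5!
= 120 - 120 + 60 - 20 + 5 - 1
= 44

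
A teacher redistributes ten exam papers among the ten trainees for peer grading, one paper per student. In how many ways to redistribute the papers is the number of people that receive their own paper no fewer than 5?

13264

# with exactly i fixed is C(10,i)·!(10-i); sum over i=5..10:
  i=5: C(10,5)·!5 = 252·44 = 11088
  i=6: C(10,6)·!4 = 210·9 = 1890
  i=7: C(10,7)·!3 = 120·2 = 240
  i=8: C(10,8)·!2 = 45·1 = 45
  i=9: C(10,9)·!1 = 10·0 = 0
  i=10: C(10,10)·!0 = 1·1 = 1
Total = 13264.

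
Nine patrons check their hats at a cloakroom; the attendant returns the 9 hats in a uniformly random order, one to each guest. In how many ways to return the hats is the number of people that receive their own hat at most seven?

362879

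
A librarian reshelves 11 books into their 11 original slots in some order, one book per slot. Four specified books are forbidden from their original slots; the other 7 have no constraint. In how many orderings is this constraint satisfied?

27422640

Let A_j be the event that the j-th constrained one is fixed. By inclusion-exclusion over the 4 events:
Σ_{j=0}^{4} (-1)^j C(4,j)(11-j)!
= C(4,0)·11! - C(4,1)·10! + C(4,2)·9! - C(4,3)·8! + C(4,4)·7!
= 39916800 - 14515200 + 2177280 - 161280 + 5040
= 27422640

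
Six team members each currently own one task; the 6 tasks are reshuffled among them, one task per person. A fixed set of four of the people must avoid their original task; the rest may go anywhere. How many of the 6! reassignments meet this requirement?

362

Let A_j be the event that the j-th constrained one is fixed. By inclusion-exclusion over the 4 events:
Σ_{j=0}^{4} (-1)^j C(4,j)(6-j)!
= C(4,0)·6! - C(4,1)·5! + C(4,2)·4! - C(4,3)·3! + C(4,4)·2!
= 720 - 480 + 144 - 24 + 2
= 362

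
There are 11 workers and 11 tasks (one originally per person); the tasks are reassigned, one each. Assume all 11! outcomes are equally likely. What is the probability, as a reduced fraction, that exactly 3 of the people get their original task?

2119/34560

Favorable outcomes: C(11,3)·!8 = 165·14833 = 2447445.
Total outcomes: 11! = 39916800.
Probability = 2447445/39916800 = 2119/34560.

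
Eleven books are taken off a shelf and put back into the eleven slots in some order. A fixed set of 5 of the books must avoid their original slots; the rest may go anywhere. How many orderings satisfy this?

25022880

Inclusion-exclusion on the 5 forbidden self-matches:
Σ_{j=0}^{5} (-1)^j C(5,j)(11-j)!
= C(5,0)·11! - C(5,1)·10! + C(5,2)·9! - C(5,3)·8! + C(5,4)·7! - C(5,5)·6!
= 39916800 - 18144000 + 3628800 - 403200 + 25200 - 720
= 25022880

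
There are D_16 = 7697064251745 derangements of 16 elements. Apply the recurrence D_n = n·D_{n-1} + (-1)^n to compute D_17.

D_17 = 17·7697064251745 - 1 = 130850092279664.

130850092279664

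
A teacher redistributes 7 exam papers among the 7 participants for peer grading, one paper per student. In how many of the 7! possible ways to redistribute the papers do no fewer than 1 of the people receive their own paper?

3186

# with exactly i fixed is C(7,i)·!(7-i); sum over i=1..7:
  i=1: C(7,1)·!6 = 7·265 = 1855
  i=2: C(7,2)·!5 = 21·44 = 924
  i=3: C(7,3)·!4 = 35·9 = 315
  i=4: C(7,4)·!3 = 35·2 = 70
  i=5: C(7,5)·!2 = 21·1 = 21
  i=6: C(7,6)·!1 = 7·0 = 0
  i=7: C(7,7)·!0 = 1·1 = 1
Total = 3186.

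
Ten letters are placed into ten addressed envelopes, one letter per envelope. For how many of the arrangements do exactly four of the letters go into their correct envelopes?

55650

Pick the 4 fixed positions: C(10,4) = 210 ways.
The other 6 form a derangement: !6 = 265.
Total: 210 × 265 = 55650.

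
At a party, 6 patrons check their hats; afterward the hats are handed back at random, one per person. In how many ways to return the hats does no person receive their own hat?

!6 = 6! · Σ_{k=0}^{6} (-1)^k/k!
= 6! - 6!/1! + 6!/2! - 6!/3! + 6!/4! - 6!/5! + 6!/6!
= 720 - 720 + 360 - 120 + 30 - 6 + 1
= 265

265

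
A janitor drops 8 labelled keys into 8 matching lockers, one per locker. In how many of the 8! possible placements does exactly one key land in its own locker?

Pick the single fixed position: C(8,1) = 8 ways.
The remaining 7 must be deranged: !7 = 1854.
Total: 8 × 1854 = 14832.

14832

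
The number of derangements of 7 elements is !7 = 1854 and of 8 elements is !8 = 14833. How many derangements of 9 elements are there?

!9 = (9-1)·(!8 + !7) = 8·(14833 + 1854) = 8·16687 = 133496.

133496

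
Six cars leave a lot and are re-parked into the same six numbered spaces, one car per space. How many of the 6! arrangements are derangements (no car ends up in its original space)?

By inclusion-exclusion, !6 = Σ (-1)^k · 6!/k! for k=0..6
= 6! - 6!/1! + 6!/2! - 6!/3! + 6!/4! - 6!/5! + 6!/6!
= 720 - 720 + 360 - 120 + 30 - 6 + 1
= 265

265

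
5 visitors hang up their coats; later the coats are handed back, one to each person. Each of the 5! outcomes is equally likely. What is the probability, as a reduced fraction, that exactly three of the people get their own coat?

Favorable outcomes: C(5,3)·!2 = 10·1 = 10.
Total outcomes: 5! = 120.
Probability = 10/120 = 1/12.

1/12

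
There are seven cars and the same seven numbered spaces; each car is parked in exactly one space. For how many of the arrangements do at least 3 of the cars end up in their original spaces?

# with exactly i fixed is C(7,i)·!(7-i); sum over i=3..7:
  i=3: C(7,3)·!4 = 35·9 = 315
  i=4: C(7,4)·!3 = 35·2 = 70
  i=5: C(7,5)·!2 = 21·1 = 21
  i=6: C(7,6)·!1 = 7·0 = 0
  i=7: C(7,7)·!0 = 1·1 = 1
Total = 407.

407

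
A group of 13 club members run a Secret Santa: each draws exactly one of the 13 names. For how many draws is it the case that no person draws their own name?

2290792932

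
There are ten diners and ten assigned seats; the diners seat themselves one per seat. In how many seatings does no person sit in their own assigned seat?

!10 is the nearest integer to 10!/e.
10! = 3628800, and 3628800/e ≈ 1334960.92, so !10 = 1334961.

1334961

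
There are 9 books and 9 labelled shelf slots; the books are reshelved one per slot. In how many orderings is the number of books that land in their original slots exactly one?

Pick the single fixed position: C(9,1) = 9 ways.
The other 8 form a derangement: !8 = 14833.
Total: 9 × 14833 = 133497.

133497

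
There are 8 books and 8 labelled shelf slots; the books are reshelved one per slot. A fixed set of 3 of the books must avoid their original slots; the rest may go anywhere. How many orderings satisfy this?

27240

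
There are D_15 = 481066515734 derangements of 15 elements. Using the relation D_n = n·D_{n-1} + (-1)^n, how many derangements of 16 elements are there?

7697064251745

D_16 = 16·481066515734 + 1 = 7697064251745.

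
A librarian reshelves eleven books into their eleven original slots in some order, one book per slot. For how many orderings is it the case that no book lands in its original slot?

14684570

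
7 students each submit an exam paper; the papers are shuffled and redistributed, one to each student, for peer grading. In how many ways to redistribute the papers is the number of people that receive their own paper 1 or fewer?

3709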